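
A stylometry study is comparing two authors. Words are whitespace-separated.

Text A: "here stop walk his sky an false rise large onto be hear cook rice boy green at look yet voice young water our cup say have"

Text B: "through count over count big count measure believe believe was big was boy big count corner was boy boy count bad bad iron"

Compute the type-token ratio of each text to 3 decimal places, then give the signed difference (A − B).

0.522

TTR(A) = 26/26 = 1.000
TTR(B) = 11/23 = 0.478
Difference = 1.000 − 0.478 = 0.522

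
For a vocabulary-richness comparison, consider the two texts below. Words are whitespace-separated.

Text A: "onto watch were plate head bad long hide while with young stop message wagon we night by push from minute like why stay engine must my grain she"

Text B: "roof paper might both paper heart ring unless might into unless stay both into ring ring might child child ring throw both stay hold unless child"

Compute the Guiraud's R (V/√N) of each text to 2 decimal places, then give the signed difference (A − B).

A: V=28, N=28, R=5.29
B: V=12, N=26, R=2.35
Difference = 5.29 − 2.35 = 2.94

2.94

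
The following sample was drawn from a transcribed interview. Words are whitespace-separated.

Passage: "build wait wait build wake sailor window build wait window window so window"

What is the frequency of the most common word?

4

Frequencies: window:4, build:3, wait:3, wake:1, sailor:1, so:1
Most common: 'window' with frequency 4.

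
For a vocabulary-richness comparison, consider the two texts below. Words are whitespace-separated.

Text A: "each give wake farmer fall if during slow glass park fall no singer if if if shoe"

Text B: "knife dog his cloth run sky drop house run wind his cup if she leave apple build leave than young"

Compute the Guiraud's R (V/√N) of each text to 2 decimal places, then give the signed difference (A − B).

A: V=13, N=17, R=3.15
B: V=17, N=20, R=3.80
Difference = 3.15 − 3.80 = -0.65

-0.65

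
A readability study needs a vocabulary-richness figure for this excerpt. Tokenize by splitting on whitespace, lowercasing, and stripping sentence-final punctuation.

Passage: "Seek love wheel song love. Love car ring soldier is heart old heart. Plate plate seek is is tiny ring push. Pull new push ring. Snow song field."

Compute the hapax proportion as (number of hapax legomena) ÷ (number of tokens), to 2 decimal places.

0.32

Frequencies: love:3, ring:3, is:3, seek:2, song:2, heart:2, plate:2, push:2, wheel:1, car:1, soldier:1, old:1, tiny:1, pull:1, new:1, snow:1, field:1
Hapax count = 9; token count = 28.
Ratio = 9 / 28 = 0.32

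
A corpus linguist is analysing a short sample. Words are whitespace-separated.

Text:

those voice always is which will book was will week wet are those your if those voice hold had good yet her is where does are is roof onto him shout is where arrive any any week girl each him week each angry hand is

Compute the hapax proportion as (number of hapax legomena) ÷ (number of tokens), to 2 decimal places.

Frequencies: is:5, those:3, week:3, voice:2, will:2, are:2, where:2, him:2, any:2, each:2, always:1, which:1, book:1, was:1, wet:1, your:1, if:1, hold:1, had:1, good:1, … (10 more, each freq 1)
Hapax count = 20; token count = 45.
Ratio = 20 / 45 = 0.44

0.44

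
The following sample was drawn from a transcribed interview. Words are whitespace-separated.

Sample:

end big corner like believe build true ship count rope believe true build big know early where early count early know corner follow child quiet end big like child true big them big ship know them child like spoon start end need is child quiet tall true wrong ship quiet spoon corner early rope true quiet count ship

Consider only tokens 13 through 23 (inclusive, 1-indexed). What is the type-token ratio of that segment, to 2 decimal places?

Segment tokens 13–23: build, big, know, early, where, early, count, early, know, corner, follow
Segment N = 11, segment V = 8.
TTR = 8 / 11 = 0.73

0.73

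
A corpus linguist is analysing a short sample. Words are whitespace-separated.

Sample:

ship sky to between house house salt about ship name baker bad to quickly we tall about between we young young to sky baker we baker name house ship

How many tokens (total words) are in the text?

Tokens: ship, sky, to, between, house, house, salt, about, ship, name, baker, bad, to, quickly, we, tall, about, between, we, young, young, to, sky, baker, we, baker, name, house, ship
N = 29

29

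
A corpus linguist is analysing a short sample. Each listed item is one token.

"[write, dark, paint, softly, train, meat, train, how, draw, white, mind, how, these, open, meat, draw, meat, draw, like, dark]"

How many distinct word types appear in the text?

Distinct types: {dark, draw, how, like, meat, mind, open, paint, softly, these, train, white, write}
V = 13

13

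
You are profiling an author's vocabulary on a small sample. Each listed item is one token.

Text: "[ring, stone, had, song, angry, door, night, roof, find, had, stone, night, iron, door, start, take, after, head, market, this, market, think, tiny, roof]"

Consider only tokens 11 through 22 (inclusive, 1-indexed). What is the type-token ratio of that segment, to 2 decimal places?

0.92

Segment tokens 11–22: stone, night, iron, door, start, take, after, head, market, this, market, think
Segment N = 12, segment V = 11.
TTR = 11 / 12 = 0.92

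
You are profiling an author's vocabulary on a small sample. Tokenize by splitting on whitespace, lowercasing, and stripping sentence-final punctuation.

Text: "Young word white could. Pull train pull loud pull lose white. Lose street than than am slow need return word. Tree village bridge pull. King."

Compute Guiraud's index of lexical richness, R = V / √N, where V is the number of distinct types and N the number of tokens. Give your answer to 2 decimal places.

3.60

N = 25, V = 18.
√N = 5.000000
R = 18 / 5.000000 = 3.60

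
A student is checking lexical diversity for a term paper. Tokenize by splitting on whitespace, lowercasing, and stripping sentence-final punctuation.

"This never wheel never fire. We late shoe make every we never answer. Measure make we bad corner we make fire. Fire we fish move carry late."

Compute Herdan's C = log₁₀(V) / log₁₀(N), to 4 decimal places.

N = 27, V = 16.
log₁₀(V) = 1.204120, log₁₀(N) = 1.431364
C = 1.204120 / 1.431364 = 0.8412

0.8412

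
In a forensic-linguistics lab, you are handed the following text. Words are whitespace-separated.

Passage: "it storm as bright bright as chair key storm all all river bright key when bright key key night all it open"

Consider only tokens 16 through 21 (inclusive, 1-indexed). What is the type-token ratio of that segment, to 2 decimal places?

0.83

Segment tokens 16–21: bright, key, key, night, all, it
Segment N = 6, segment V = 5.
TTR = 5 / 6 = 0.83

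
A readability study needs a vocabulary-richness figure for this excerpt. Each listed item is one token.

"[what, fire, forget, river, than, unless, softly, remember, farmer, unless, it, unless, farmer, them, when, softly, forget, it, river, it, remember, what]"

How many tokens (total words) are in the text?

22

Tokens: what, fire, forget, river, than, unless, softly, remember, farmer, unless, it, unless, farmer, them, when, softly, forget, it, river, it, remember, what
N = 22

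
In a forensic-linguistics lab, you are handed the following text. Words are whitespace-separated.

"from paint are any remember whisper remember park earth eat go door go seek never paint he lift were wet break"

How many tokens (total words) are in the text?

21

Tokens: from, paint, are, any, remember, whisper, remember, park, earth, eat, go, door, go, seek, never, paint, he, lift, were, wet, break
N = 21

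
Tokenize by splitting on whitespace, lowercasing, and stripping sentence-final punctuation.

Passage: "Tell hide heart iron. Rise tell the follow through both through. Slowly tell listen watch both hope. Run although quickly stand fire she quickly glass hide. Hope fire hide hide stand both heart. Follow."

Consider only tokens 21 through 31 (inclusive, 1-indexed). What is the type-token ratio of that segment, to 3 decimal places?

Segment tokens 21–31: stand, fire, she, quickly, glass, hide, hope, fire, hide, hide, stand
Segment N = 11, segment V = 7.
TTR = 7 / 11 = 0.636

0.636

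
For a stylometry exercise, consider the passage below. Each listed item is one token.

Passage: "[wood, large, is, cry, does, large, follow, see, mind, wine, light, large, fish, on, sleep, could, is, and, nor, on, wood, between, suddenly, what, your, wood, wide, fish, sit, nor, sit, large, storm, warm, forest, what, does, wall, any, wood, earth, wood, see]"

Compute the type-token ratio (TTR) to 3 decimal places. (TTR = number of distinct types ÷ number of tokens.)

N = 43 tokens, V = 28 types.
TTR = V / N = 28 / 43 = 0.651

0.651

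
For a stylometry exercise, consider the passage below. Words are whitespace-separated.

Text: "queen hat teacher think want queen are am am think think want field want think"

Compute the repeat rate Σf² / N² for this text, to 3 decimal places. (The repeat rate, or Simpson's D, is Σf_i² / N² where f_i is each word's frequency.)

0.164

Frequencies: think:4, want:3, queen:2, am:2, hat:1, teacher:1, are:1, field:1
Σf² = 37; N² = 225
Repeat rate = 37 / 225 = 0.164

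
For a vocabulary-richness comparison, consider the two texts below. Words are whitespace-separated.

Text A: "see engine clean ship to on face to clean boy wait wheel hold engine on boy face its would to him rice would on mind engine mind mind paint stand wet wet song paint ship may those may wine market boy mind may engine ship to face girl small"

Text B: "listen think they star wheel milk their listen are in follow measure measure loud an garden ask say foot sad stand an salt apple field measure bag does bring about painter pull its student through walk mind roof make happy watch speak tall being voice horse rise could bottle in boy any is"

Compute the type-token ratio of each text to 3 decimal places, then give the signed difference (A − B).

-0.375

TTR(A) = 26/49 = 0.531
TTR(B) = 48/53 = 0.906
Difference = 0.531 − 0.906 = -0.375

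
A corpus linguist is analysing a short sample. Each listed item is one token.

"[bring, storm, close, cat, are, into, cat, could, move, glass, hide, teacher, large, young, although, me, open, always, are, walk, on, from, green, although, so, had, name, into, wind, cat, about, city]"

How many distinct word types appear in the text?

Distinct types: {about, although, always, are, bring, cat, city, close, could, from, glass, green, had, hide, into, large, me, move, name, on, open, so, storm, teacher, walk, wind, young}
V = 27

27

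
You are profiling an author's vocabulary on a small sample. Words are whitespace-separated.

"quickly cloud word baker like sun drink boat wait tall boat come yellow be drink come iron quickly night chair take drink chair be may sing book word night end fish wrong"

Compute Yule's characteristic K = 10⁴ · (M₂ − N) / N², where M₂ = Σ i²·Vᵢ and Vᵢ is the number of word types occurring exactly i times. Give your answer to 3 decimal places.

195.313

Frequencies: drink:3, quickly:2, word:2, boat:2, come:2, be:2, night:2, chair:2, cloud:1, baker:1, like:1, sun:1, wait:1, tall:1, yellow:1, iron:1, take:1, may:1, sing:1, book:1, … (3 more, each freq 1)
N = 32. Frequency spectrum: V_1=15, V_2=7, V_3=1
M₂ = 1²·15 + 2²·7 + 3²·1 = 52
K = 10000 × (52 − 32) / 32² = 195.313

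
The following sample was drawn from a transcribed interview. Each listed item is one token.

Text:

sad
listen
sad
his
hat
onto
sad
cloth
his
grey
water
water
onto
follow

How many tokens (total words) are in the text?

14

Tokens: sad, listen, sad, his, hat, onto, sad, cloth, his, grey, water, water, onto, follow
N = 14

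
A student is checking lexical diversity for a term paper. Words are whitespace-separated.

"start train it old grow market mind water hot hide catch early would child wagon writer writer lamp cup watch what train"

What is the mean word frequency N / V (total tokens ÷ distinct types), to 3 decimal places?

N = 22 tokens, V = 20 types.
Mean frequency = N / V = 22 / 20 = 1.100

1.100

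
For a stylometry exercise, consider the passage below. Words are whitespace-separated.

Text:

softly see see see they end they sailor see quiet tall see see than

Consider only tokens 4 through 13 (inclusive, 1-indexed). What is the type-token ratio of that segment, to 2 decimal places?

Segment tokens 4–13: see, they, end, they, sailor, see, quiet, tall, see, see
Segment N = 10, segment V = 6.
TTR = 6 / 10 = 0.60

0.60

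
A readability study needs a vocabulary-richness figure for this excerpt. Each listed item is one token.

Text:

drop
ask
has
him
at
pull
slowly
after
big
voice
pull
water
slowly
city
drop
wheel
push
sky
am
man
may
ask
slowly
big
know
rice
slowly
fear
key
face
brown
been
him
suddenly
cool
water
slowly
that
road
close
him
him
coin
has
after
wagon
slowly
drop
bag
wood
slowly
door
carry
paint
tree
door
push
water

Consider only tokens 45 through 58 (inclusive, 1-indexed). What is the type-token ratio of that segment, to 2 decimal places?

0.86

Segment tokens 45–58: after, wagon, slowly, drop, bag, wood, slowly, door, carry, paint, tree, door, push, water
Segment N = 14, segment V = 12.
TTR = 12 / 14 = 0.86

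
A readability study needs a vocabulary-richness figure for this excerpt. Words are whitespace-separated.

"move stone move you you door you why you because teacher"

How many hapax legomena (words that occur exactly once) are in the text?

Frequencies: you:4, move:2, stone:1, door:1, why:1, because:1, teacher:1
Hapax (freq=1): because, door, stone, teacher, why

5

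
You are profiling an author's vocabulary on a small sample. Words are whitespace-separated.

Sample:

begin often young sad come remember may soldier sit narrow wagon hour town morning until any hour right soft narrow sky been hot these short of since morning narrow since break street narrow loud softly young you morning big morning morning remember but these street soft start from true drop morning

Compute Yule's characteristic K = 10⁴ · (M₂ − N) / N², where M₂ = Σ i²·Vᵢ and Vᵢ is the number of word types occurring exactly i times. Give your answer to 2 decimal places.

Frequencies: morning:6, narrow:4, young:2, remember:2, hour:2, soft:2, these:2, since:2, street:2, begin:1, often:1, sad:1, come:1, may:1, soldier:1, sit:1, wagon:1, town:1, until:1, any:1, … (16 more, each freq 1)
N = 51. Frequency spectrum: V_1=27, V_2=7, V_4=1, V_6=1
M₂ = 1²·27 + 2²·7 + 4²·1 + 6²·1 = 107
K = 10000 × (107 − 51) / 51² = 215.30

215.30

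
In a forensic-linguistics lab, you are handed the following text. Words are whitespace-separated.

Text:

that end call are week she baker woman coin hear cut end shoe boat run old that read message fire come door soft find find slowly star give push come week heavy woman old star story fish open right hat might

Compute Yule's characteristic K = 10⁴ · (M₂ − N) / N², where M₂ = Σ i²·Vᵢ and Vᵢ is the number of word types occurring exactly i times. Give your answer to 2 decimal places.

Frequencies: that:2, end:2, week:2, woman:2, old:2, come:2, find:2, star:2, call:1, are:1, she:1, baker:1, coin:1, hear:1, cut:1, shoe:1, boat:1, run:1, read:1, message:1, … (13 more, each freq 1)
N = 41. Frequency spectrum: V_1=25, V_2=8
M₂ = 1²·25 + 2²·8 = 57
K = 10000 × (57 − 41) / 41² = 95.18

95.18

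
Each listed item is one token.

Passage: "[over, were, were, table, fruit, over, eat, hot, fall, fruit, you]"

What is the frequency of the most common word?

2

Frequencies: over:2, were:2, fruit:2, table:1, eat:1, hot:1, fall:1, you:1
Most common: 'over' with frequency 2.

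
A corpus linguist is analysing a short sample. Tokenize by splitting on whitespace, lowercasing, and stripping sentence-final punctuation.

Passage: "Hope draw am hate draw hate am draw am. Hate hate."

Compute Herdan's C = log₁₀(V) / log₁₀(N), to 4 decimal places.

N = 11, V = 4.
log₁₀(V) = 0.602060, log₁₀(N) = 1.041393
C = 0.602060 / 1.041393 = 0.5781

0.5781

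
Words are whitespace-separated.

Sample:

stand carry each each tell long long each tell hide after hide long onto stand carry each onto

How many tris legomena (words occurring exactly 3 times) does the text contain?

Frequencies: each:4, long:3, stand:2, carry:2, tell:2, hide:2, onto:2, after:1
Words with frequency 3: long

1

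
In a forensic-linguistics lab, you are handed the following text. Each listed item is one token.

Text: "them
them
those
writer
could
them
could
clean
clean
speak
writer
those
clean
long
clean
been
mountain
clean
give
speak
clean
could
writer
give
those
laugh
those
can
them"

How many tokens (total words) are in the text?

29

Tokens: them, them, those, writer, could, them, could, clean, clean, speak, writer, those, clean, long, clean, been, mountain, clean, give, speak, clean, could, writer, give, those, laugh, those, can, them
N = 29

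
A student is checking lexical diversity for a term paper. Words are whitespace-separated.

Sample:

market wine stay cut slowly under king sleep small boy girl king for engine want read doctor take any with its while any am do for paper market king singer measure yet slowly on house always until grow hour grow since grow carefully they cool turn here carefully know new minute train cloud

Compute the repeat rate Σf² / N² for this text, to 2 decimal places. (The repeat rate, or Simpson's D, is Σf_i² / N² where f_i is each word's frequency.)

Frequencies: king:3, grow:3, market:2, slowly:2, for:2, any:2, carefully:2, wine:1, stay:1, cut:1, under:1, sleep:1, small:1, boy:1, girl:1, engine:1, want:1, read:1, doctor:1, take:1, … (24 more, each freq 1)
Σf² = 75; N² = 2809
Repeat rate = 75 / 2809 = 0.03

0.03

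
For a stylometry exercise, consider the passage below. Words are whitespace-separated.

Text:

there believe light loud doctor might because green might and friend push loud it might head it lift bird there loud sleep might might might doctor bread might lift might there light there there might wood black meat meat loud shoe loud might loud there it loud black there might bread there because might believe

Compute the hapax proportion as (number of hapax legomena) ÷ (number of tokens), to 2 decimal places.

Frequencies: might:12, there:8, loud:7, it:3, believe:2, light:2, doctor:2, because:2, lift:2, bread:2, black:2, meat:2, green:1, and:1, friend:1, push:1, head:1, bird:1, sleep:1, wood:1, … (1 more, each freq 1)
Hapax count = 9; token count = 55.
Ratio = 9 / 55 = 0.16

0.16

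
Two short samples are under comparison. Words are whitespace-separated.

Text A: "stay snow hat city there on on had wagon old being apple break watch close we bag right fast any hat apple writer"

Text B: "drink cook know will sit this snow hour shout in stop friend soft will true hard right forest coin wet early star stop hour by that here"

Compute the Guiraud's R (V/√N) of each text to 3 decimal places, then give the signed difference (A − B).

-0.449

A: V=20, N=23, R=4.170
B: V=24, N=27, R=4.619
Difference = 4.170 − 4.619 = -0.449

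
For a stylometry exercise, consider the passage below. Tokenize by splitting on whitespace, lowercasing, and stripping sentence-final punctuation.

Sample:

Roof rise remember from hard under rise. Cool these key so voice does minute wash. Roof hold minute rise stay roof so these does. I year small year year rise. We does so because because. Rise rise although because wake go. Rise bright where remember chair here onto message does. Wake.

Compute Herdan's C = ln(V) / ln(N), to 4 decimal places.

N = 51, V = 30.
ln(V) = 3.401197, ln(N) = 3.931826
C = 3.401197 / 3.931826 = 0.8650

0.8650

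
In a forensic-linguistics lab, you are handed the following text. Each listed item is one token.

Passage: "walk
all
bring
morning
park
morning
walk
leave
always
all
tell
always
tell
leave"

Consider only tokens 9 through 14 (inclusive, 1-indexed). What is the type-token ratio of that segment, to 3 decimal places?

0.667

Segment tokens 9–14: always, all, tell, always, tell, leave
Segment N = 6, segment V = 4.
TTR = 4 / 6 = 0.667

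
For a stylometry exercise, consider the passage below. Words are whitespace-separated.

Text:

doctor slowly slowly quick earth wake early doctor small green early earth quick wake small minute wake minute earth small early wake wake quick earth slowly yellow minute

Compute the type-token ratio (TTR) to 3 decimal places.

N = 28 tokens, V = 10 types.
TTR = V / N = 10 / 28 = 0.357

0.357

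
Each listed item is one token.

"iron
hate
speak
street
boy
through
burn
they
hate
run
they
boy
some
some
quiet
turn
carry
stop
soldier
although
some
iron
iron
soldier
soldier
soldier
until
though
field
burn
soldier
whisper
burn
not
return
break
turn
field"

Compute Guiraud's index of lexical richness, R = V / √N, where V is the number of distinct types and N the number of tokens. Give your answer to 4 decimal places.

N = 38, V = 23.
√N = 6.164414
R = 23 / 6.164414 = 3.7311

3.7311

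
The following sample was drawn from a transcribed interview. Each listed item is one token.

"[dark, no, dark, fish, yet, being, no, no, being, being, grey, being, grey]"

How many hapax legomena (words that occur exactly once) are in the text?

Frequencies: being:4, no:3, dark:2, grey:2, fish:1, yet:1
Hapax (freq=1): fish, yet

2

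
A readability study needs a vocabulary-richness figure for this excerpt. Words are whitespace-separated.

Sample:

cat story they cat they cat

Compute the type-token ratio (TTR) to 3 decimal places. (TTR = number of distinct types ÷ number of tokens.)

0.500

N = 6 tokens, V = 3 types.
TTR = V / N = 3 / 6 = 0.500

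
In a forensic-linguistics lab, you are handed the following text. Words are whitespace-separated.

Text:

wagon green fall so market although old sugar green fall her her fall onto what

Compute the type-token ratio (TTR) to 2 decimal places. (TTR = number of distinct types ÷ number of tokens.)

N = 15 tokens, V = 11 types.
TTR = V / N = 11 / 15 = 0.73

0.73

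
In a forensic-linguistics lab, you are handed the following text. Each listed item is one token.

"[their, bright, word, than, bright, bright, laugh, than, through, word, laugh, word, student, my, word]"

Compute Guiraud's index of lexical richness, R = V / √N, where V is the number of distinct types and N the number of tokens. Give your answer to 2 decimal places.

N = 15, V = 8.
√N = 3.872983
R = 8 / 3.872983 = 2.07

2.07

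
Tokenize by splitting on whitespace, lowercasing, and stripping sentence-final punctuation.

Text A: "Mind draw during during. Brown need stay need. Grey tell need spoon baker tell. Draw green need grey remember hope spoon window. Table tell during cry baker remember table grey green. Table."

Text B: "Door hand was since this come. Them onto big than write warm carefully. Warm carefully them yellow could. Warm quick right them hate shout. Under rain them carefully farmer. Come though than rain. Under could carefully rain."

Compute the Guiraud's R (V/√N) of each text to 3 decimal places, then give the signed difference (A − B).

A: V=16, N=32, R=2.828
B: V=23, N=37, R=3.781
Difference = 2.828 − 3.781 = -0.953

-0.953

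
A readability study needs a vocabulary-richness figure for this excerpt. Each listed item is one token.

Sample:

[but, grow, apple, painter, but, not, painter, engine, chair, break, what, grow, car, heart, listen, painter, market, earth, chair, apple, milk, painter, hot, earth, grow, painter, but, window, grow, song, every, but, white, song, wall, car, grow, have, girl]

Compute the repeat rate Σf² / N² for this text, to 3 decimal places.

Frequencies: grow:5, painter:5, but:4, apple:2, chair:2, car:2, earth:2, song:2, not:1, engine:1, break:1, what:1, heart:1, listen:1, market:1, milk:1, hot:1, window:1, every:1, white:1, … (3 more, each freq 1)
Σf² = 101; N² = 1521
Repeat rate = 101 / 1521 = 0.066

0.066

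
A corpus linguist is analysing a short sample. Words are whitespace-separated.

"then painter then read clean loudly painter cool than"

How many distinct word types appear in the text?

7

Distinct types: {clean, cool, loudly, painter, read, than, then}
V = 7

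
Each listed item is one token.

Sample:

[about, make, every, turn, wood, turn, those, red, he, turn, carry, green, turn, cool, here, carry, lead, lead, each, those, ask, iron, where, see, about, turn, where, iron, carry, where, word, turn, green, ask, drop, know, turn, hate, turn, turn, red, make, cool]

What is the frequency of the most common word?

Frequencies: turn:9, carry:3, where:3, about:2, make:2, those:2, red:2, green:2, cool:2, lead:2, ask:2, iron:2, every:1, wood:1, he:1, here:1, each:1, see:1, word:1, drop:1, … (2 more, each freq 1)
Most common: 'turn' with frequency 9.

9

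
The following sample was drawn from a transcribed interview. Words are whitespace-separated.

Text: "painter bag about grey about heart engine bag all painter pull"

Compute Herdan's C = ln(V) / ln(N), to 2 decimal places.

N = 11, V = 8.
ln(V) = 2.079442, ln(N) = 2.397895
C = 2.079442 / 2.397895 = 0.87

0.87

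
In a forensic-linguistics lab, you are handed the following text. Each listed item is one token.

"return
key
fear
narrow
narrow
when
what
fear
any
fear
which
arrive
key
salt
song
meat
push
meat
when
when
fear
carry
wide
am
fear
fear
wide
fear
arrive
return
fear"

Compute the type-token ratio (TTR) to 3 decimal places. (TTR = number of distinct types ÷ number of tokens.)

N = 31 tokens, V = 16 types.
TTR = V / N = 16 / 31 = 0.516

0.516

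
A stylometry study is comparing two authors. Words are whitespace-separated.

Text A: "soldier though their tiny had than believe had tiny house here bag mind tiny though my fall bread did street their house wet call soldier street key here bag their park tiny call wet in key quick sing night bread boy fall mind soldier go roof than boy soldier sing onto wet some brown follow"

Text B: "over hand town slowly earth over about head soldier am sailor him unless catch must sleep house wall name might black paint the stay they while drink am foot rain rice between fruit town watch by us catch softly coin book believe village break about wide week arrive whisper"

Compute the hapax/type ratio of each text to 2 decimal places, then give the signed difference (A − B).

A: hapax=13, V=31, ratio=0.42
B: hapax=39, V=44, ratio=0.89
Difference = 0.42 − 0.89 = -0.47

-0.47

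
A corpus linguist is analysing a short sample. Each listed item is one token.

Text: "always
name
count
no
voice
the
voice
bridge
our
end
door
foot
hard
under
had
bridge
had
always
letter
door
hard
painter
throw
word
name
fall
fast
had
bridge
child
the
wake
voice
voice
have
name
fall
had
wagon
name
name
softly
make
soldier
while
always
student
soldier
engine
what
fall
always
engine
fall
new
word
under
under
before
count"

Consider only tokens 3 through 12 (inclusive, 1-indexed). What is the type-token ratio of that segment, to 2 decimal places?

Segment tokens 3–12: count, no, voice, the, voice, bridge, our, end, door, foot
Segment N = 10, segment V = 9.
TTR = 9 / 10 = 0.90

0.90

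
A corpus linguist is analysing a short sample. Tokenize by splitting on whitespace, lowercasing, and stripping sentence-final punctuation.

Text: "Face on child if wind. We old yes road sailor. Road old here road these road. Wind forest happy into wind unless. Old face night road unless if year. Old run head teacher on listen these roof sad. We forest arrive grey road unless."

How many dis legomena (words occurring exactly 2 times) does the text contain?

Frequencies: road:6, old:4, wind:3, unless:3, face:2, on:2, if:2, we:2, these:2, forest:2, child:1, yes:1, sailor:1, here:1, happy:1, into:1, night:1, year:1, run:1, head:1, … (6 more, each freq 1)
Words with frequency 2: face, forest, if, on, these, we

6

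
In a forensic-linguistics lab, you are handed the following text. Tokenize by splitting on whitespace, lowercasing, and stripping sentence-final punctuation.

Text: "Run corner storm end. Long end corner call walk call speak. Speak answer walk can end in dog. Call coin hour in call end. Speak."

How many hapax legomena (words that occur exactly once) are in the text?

8

Frequencies: end:4, call:4, speak:3, corner:2, walk:2, in:2, run:1, storm:1, long:1, answer:1, can:1, dog:1, coin:1, hour:1
Hapax (freq=1): answer, can, coin, dog, hour, long, run, storm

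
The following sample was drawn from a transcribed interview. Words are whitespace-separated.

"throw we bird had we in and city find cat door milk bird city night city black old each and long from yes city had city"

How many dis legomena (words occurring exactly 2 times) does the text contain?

Frequencies: city:5, we:2, bird:2, had:2, and:2, throw:1, in:1, find:1, cat:1, door:1, milk:1, night:1, black:1, old:1, each:1, long:1, from:1, yes:1
Words with frequency 2: and, bird, had, we

4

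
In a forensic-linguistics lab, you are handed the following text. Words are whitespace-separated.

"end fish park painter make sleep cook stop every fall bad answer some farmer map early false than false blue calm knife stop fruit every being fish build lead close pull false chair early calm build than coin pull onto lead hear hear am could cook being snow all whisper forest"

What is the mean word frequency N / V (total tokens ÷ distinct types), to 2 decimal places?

N = 51 tokens, V = 37 types.
Mean frequency = N / V = 51 / 37 = 1.38

1.38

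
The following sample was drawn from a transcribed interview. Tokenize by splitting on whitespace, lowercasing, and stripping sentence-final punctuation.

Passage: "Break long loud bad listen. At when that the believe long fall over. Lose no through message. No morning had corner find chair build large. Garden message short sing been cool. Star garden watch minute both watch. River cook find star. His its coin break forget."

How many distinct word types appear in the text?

Distinct types: {at, bad, been, believe, both, break, build, chair, coin, cook, cool, corner, fall, find, forget, garden, had, his, its, large, listen, long, lose, loud, message, minute, morning, no, over, river, short, sing, star, that, the, through, watch, when}
V = 38

38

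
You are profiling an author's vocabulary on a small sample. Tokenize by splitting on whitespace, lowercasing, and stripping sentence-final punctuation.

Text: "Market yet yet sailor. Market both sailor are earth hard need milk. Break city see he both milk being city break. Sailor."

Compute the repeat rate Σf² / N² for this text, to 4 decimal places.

Frequencies: sailor:3, market:2, yet:2, both:2, milk:2, break:2, city:2, are:1, earth:1, hard:1, need:1, see:1, he:1, being:1
Σf² = 40; N² = 484
Repeat rate = 40 / 484 = 0.0826

0.0826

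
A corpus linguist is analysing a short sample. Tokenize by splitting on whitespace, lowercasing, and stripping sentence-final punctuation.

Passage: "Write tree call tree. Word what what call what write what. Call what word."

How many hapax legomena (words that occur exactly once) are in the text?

0

Frequencies: what:5, call:3, write:2, tree:2, word:2
Hapax (freq=1): (none)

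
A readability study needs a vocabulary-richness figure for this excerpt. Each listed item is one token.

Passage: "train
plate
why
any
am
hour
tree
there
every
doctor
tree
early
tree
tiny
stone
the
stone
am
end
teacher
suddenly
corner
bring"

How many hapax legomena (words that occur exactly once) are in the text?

16

Frequencies: tree:3, am:2, stone:2, train:1, plate:1, why:1, any:1, hour:1, there:1, every:1, doctor:1, early:1, tiny:1, the:1, end:1, teacher:1, suddenly:1, corner:1, bring:1
Hapax (freq=1): any, bring, corner, doctor, early, end, every, hour, plate, suddenly, teacher, the, there, tiny, train, why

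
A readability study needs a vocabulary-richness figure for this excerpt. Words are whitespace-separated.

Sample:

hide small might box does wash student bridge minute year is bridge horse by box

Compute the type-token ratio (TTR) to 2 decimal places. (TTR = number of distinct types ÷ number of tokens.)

0.87

N = 15 tokens, V = 13 types.
TTR = V / N = 13 / 15 = 0.87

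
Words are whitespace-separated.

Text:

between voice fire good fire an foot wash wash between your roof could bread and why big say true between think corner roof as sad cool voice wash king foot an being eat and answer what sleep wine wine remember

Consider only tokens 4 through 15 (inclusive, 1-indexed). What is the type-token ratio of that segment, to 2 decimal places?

Segment tokens 4–15: good, fire, an, foot, wash, wash, between, your, roof, could, bread, and
Segment N = 12, segment V = 11.
TTR = 11 / 12 = 0.92

0.92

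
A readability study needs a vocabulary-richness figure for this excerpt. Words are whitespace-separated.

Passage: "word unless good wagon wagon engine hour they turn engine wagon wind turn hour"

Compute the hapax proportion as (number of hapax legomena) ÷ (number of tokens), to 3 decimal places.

Frequencies: wagon:3, engine:2, hour:2, turn:2, word:1, unless:1, good:1, they:1, wind:1
Hapax count = 5; token count = 14.
Ratio = 5 / 14 = 0.357

0.357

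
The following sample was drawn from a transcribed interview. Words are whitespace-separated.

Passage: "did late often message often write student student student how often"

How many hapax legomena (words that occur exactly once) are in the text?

Frequencies: often:3, student:3, did:1, late:1, message:1, write:1, how:1
Hapax (freq=1): did, how, late, message, write

5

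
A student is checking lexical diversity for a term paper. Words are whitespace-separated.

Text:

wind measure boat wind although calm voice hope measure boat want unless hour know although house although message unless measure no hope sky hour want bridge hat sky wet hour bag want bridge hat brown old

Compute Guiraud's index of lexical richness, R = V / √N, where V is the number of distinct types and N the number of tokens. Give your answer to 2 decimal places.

3.50

N = 36, V = 21.
√N = 6.000000
R = 21 / 6.000000 = 3.50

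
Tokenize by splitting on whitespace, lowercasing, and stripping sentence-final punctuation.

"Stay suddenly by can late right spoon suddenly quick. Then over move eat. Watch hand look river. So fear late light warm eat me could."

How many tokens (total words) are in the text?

25

Tokens: stay, suddenly, by, can, late, right, spoon, suddenly, quick, then, over, move, eat, watch, hand, look, river, so, fear, late, light, warm, eat, me, could
N = 25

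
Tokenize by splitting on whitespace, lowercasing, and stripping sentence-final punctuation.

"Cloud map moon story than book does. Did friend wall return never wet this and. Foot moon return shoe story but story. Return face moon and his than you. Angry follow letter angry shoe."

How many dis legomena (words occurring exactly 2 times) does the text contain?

Frequencies: moon:3, story:3, return:3, than:2, and:2, shoe:2, angry:2, cloud:1, map:1, book:1, does:1, did:1, friend:1, wall:1, never:1, wet:1, this:1, foot:1, but:1, face:1, … (4 more, each freq 1)
Words with frequency 2: and, angry, shoe, than

4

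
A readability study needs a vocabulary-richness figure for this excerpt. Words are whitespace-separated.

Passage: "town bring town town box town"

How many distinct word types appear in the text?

Distinct types: {box, bring, town}
V = 3

3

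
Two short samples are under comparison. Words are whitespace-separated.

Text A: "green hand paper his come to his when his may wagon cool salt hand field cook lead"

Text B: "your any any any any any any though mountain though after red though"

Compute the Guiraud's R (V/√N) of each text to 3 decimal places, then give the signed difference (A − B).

A: V=14, N=17, R=3.395
B: V=6, N=13, R=1.664
Difference = 3.395 − 1.664 = 1.731

1.731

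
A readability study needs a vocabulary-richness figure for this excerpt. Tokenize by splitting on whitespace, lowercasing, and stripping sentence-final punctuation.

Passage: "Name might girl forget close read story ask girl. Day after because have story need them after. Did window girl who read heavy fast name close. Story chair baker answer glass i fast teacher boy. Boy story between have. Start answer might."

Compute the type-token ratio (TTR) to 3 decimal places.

N = 42 tokens, V = 28 types.
TTR = V / N = 28 / 42 = 0.667

0.667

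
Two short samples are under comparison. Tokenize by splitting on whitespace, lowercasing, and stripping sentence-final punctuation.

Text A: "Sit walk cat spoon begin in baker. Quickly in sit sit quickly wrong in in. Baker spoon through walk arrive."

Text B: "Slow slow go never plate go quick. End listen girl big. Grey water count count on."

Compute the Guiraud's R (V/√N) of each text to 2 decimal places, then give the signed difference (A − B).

-0.79

A: V=11, N=20, R=2.46
B: V=13, N=16, R=3.25
Difference = 2.46 − 3.25 = -0.79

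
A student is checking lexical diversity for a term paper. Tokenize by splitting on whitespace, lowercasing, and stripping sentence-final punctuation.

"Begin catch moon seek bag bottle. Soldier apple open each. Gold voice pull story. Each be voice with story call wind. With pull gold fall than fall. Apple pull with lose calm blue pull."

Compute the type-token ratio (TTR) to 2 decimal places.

0.68

N = 34 tokens, V = 23 types.
TTR = V / N = 23 / 34 = 0.68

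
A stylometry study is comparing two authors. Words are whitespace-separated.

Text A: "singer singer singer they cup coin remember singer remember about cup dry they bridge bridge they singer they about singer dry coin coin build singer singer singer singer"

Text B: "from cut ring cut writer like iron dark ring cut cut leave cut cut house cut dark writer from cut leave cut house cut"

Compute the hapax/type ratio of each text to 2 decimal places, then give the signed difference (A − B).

-0.11

A: hapax=1, V=9, ratio=0.11
B: hapax=2, V=9, ratio=0.22
Difference = 0.11 − 0.22 = -0.11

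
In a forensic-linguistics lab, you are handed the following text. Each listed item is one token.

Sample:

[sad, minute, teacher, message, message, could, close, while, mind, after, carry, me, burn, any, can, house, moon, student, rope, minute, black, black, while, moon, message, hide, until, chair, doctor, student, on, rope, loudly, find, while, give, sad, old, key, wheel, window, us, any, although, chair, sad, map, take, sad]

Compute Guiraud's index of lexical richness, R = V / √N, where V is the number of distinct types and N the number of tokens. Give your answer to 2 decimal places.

5.00

N = 49, V = 35.
√N = 7.000000
R = 35 / 7.000000 = 5.00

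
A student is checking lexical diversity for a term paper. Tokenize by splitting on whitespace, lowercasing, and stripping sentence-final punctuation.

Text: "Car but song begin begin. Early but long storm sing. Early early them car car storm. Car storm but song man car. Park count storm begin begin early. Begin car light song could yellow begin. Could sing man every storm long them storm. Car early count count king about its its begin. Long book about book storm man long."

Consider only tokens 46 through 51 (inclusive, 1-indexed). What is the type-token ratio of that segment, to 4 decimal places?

0.6667

Segment tokens 46–51: count, count, king, about, its, its
Segment N = 6, segment V = 4.
TTR = 4 / 6 = 0.6667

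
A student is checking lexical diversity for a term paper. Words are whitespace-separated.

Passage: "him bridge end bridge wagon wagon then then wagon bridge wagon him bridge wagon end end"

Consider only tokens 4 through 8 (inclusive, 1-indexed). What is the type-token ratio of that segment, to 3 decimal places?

Segment tokens 4–8: bridge, wagon, wagon, then, then
Segment N = 5, segment V = 3.
TTR = 3 / 5 = 0.600

0.600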